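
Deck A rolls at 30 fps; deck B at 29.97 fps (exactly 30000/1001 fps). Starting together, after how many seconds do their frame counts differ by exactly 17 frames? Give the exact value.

The gap grows by |30000/1001 − 30| = 30/1001 frames per second.
Time for a 17-frame gap: 17 ÷ (30/1001) = 17017/30 s.

17017/30 seconds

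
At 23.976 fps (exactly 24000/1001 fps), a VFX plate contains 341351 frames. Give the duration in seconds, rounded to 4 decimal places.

Running time = 341351 × 1001/24000 = 341692351/24000 s ≈ 14237.1813 s.

14237.1813 seconds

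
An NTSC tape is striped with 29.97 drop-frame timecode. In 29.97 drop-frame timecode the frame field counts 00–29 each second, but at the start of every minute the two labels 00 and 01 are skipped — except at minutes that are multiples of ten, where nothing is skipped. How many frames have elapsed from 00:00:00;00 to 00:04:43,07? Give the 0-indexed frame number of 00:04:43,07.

8489

As if non-drop at 30 labels/s: (0 × 3600 + 4 × 60 + 43) × 30 + 7 = 8497.
Minute boundaries passed: 4; those not divisible by 10: 4 − 0 = 4; dropped labels = 2 × 4 = 8.
Actual frame index = 8497 − 8 = 8489.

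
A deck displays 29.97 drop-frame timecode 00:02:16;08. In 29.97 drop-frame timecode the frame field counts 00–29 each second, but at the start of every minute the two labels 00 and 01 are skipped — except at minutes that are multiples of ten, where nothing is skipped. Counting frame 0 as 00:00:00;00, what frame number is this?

4084

Complete 10-minute blocks: 0, each 17982 frames → 0.
Remaining 2 whole minutes in the current block: 1800 + 1 × 1798 = 3598 frames.
Within the current minute: 16 × 30 + 8 − 2 = 486 (labels ;00/;01 skipped at this minute). Total = 0 + 3598 + 486 = 4084.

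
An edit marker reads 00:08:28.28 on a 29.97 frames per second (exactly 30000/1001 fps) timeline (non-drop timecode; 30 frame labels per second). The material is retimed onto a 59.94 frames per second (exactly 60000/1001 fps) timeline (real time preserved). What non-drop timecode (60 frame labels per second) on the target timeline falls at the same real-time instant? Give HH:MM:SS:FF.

00:08:28:56

Source frame index: (0×3600 + 8×60 + 28) × 30 + 28 = 15268.
Real time: 15268 / (30000/1001) = 3820817/7500 s.
Target frame: (3820817/7500) × (60000/1001) = 30536.
At 60 labels/s: frame 30536 → 00:08:28:56.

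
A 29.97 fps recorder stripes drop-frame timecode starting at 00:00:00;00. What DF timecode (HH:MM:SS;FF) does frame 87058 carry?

00:48:24;26

Each 10-minute DF block holds 10 × 60 × 30 − 9 × 2 = 17982 frames. 87058 ÷ 17982 → 4 full blocks, remainder 15130.
Within the partial block the first minute is 1800 frames and each further minute 1798, so 8 further minute boundaries passed. Total skipped labels = 18 × 4 + 2 × 8 = 88.
Non-drop label index = 87058 + 88 = 87146; at 30 labels/s that is 00:48:24:26, i.e. DF 00:48:24;26.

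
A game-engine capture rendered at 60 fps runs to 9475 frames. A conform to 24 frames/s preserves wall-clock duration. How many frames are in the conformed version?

3790 frames

Target frames = source frames × (target rate / source rate) = 9475 × (24)/(60) = 9475 × 2/5 = 3790.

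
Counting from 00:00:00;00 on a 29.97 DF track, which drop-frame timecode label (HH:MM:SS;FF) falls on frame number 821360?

07:36:46;02

Each 10-minute DF block holds 10 × 60 × 30 − 9 × 2 = 17982 frames. 821360 ÷ 17982 → 45 full blocks, remainder 12170.
Within the partial block the first minute is 1800 frames and each further minute 1798, so 6 further minute boundaries passed. Total skipped labels = 18 × 45 + 2 × 6 = 822.
Non-drop label index = 821360 + 822 = 822182; at 30 labels/s that is 07:36:46:02, i.e. DF 07:36:46;02.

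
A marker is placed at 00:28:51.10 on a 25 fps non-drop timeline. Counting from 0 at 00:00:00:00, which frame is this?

Total seconds to the label: (0 × 3600 + 28 × 60 + 51) = 1731.
Frame index = 1731 × 25 + 10 = 43285.

frame 43285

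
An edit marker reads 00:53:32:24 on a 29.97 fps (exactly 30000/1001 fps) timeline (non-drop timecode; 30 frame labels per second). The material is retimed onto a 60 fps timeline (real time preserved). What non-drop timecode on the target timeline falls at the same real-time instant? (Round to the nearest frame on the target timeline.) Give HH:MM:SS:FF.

Source frame index: (0×3600 + 53×60 + 32) × 30 + 24 = 96384.
Real time: 96384 / (30000/1001) = 2010008/625 s.
Target frame: (2010008/625) × (60) = 24120096/125 ≈ 192960.768 → 192961.
At 60 labels/s: frame 192961 → 00:53:36:01.

00:53:36:01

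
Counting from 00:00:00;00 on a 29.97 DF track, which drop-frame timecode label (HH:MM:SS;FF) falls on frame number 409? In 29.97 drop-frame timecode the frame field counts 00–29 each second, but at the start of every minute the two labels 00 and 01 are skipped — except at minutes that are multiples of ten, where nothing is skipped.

Each 10-minute DF block holds 10 × 60 × 30 − 9 × 2 = 17982 frames. 409 ÷ 17982 → 0 full blocks, remainder 409.
Within the partial block the first minute is 1800 frames and each further minute 1798, so 0 further minute boundaries passed. Total skipped labels = 18 × 0 + 2 × 0 = 0.
Non-drop label index = 409 + 0 = 409; at 30 labels/s that is 00:00:13:19, i.e. DF 00:00:13;19.

00:00:13;19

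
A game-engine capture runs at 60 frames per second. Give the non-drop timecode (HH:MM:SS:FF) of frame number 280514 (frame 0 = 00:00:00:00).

01:17:55:14

280514 ÷ 60 = 4675 full seconds, remainder 14 frames.
4675 s = 1 h 17 min 55 s.
Timecode: 01:17:55:14.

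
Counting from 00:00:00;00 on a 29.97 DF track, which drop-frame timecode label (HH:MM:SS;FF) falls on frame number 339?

Ten DF minutes hold 17982 frames, so frame 339 lies in block 0 (frames 0–17981) with 339 frames into that block.
The block's first minute is 1800 frames and the rest 1798 each; 339 frames reaches minute 0, so 0 × 18 + 0 × 2 = 0 labels have been skipped so far.
Adding those back, label number 339 + 0 = 339 at 30 labels/s is 11 s + 9 f = 0 h 0 min 11 s frame 9, i.e. 00:00:11;09.

00:00:11;09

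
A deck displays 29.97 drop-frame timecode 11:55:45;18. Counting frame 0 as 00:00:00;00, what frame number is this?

As if non-drop at 30 labels/s: (11 × 3600 + 55 × 60 + 45) × 30 + 18 = 1288368.
Minute boundaries passed: 715; those not divisible by 10: 715 − 71 = 644; dropped labels = 2 × 644 = 1288.
Actual frame index = 1288368 − 1288 = 1287080.

1287080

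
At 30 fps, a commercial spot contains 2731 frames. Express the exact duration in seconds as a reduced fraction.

2731/30 seconds

Running time = 2731 ÷ (30) = 2731 × 1/30 = 2731/30 s.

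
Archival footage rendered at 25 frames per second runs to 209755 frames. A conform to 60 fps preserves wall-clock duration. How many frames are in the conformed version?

503412 frames

Target frames = source frames × (target rate / source rate) = 209755 × (60)/(25) = 209755 × 12/5 = 503412.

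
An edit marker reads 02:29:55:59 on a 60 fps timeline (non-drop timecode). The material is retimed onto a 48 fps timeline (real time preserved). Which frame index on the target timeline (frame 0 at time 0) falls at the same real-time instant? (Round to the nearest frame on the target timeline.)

Source frame index: (2×3600 + 29×60 + 55) × 60 + 59 = 539759.
Real time: 539759 / (60) = 539759/60 s.
Target frame: (539759/60) × (48) = 2159036/5 ≈ 431807.200 → 431807.

frame 431807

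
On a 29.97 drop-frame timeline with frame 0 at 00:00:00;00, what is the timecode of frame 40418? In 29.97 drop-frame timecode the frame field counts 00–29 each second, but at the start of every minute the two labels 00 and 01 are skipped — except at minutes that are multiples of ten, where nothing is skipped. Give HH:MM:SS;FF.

Each 10-minute DF block holds 10 × 60 × 30 − 9 × 2 = 17982 frames. 40418 ÷ 17982 → 2 full blocks, remainder 4454.
Within the partial block the first minute is 1800 frames and each further minute 1798, so 2 further minute boundaries passed. Total skipped labels = 18 × 2 + 2 × 2 = 40.
Non-drop label index = 40418 + 40 = 40458; at 30 labels/s that is 00:22:28:18, i.e. DF 00:22:28;18.

00:22:28;18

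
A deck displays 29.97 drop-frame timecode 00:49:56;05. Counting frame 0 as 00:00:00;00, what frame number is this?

89795

Complete 10-minute blocks: 4, each 17982 frames → 71928.
Remaining 9 whole minutes in the current block: 1800 + 8 × 1798 = 16184 frames.
Within the current minute: 56 × 30 + 5 − 2 = 1683 (labels ;00/;01 skipped at this minute). Total = 71928 + 16184 + 1683 = 89795.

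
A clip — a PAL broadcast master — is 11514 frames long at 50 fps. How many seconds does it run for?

230.28 seconds

Running time = 11514 / (50) = 230.28 s.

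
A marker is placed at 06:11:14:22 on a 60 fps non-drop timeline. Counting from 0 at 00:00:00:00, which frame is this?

frame 1336462

Total seconds to the label: (6 × 3600 + 11 × 60 + 14) = 22274.
Frame index = 22274 × 60 + 22 = 1336462.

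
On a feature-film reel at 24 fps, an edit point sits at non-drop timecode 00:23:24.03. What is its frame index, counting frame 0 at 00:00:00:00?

Total seconds to the label: (0 × 3600 + 23 × 60 + 24) = 1404.
Frame index = 1404 × 24 + 3 = 33699.

33699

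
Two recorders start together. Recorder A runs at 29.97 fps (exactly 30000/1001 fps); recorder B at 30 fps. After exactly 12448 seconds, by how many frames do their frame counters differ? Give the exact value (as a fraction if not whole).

A emits 30000/1001 × 12448 = 373440000/1001 frames; B emits 30 × 12448 = 373440.
Difference = 373440/1001 frames (≈ 373.0669); B is ahead of A.

373440/1001 frames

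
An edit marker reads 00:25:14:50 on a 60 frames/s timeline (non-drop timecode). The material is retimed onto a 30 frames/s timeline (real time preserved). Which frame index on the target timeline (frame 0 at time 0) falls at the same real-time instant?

frame 45445

Source frame index: (0×3600 + 25×60 + 14) × 60 + 50 = 90890.
Real time: 90890 / (60) = 9089/6 s.
Target frame: (9089/6) × (30) = 45445.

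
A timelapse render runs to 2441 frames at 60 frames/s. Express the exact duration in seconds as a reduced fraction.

Running time = 2441 ÷ (60) = 2441 × 1/60 = 2441/60 s.

2441/60 seconds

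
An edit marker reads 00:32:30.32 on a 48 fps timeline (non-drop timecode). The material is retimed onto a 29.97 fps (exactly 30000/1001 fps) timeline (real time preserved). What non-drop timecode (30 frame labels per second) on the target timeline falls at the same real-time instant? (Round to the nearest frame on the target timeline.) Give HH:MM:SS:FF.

00:32:28:22

Source frame index: (0×3600 + 32×60 + 30) × 48 + 32 = 93632.
Real time: 93632 / (48) = 5852/3 s.
Target frame: (5852/3) × (30000/1001) = 760000/13 ≈ 58461.538 → 58462.
At 30 labels/s: frame 58462 → 00:32:28:22.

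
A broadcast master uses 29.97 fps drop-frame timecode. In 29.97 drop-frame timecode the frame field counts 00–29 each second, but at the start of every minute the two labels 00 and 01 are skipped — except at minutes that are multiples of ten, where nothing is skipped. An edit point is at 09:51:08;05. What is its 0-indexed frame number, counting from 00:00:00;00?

As if non-drop at 30 labels/s: (9 × 3600 + 51 × 60 + 8) × 30 + 5 = 1064045.
Minute boundaries passed: 591; those not divisible by 10: 591 − 59 = 532; dropped labels = 2 × 532 = 1064.
Actual frame index = 1064045 − 1064 = 1062981.

1062981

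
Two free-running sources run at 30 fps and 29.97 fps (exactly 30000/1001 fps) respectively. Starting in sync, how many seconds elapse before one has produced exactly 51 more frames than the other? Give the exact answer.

1701.7 seconds

The gap grows by |30000/1001 − 30| = 30/1001 frames per second.
Time for a 51-frame gap: 51 ÷ (30/1001) = 1701.7 s.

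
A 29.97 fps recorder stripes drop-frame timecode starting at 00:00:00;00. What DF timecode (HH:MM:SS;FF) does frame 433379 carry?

Each 10-minute DF block holds 10 × 60 × 30 − 9 × 2 = 17982 frames. 433379 ÷ 17982 → 24 full blocks, remainder 1811.
Within the partial block the first minute is 1800 frames and each further minute 1798, so 1 further minute boundary passed. Total skipped labels = 18 × 24 + 2 × 1 = 434.
Non-drop label index = 433379 + 434 = 433813; at 30 labels/s that is 04:01:00:13, i.e. DF 04:01:00;13.

04:01:00;13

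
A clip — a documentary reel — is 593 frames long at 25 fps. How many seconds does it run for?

23.72 seconds

Running time = 593 / (25) = 23.72 s.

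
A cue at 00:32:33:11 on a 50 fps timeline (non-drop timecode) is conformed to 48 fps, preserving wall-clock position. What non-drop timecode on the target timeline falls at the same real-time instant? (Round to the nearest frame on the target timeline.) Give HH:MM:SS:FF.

Source frame index: (0×3600 + 32×60 + 33) × 50 + 11 = 97661.
Real time: 97661 / (50) = 97661/50 s.
Target frame: (97661/50) × (48) = 2343864/25 ≈ 93754.560 → 93755.
At 48 labels/s: frame 93755 → 00:32:33:11.

00:32:33:11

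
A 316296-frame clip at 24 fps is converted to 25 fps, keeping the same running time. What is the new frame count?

Target frames = source frames × (target rate / source rate) = 316296 × (25)/(24) = 316296 × 25/24 = 329475.

329475 frames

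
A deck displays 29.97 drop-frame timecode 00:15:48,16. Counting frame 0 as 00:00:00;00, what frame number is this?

Complete 10-minute blocks: 1, each 17982 frames → 17982.
Remaining 5 whole minutes in the current block: 1800 + 4 × 1798 = 8992 frames.
Within the current minute: 48 × 30 + 16 − 2 = 1454 (labels ;00/;01 skipped at this minute). Total = 17982 + 8992 + 1454 = 28428.

28428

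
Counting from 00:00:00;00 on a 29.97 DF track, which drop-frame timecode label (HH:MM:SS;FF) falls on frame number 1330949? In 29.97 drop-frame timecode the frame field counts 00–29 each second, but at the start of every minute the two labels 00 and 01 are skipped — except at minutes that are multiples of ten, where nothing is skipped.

12:20:09;11

Each 10-minute DF block holds 10 × 60 × 30 − 9 × 2 = 17982 frames. 1330949 ÷ 17982 → 74 full blocks, remainder 281.
Within the partial block the first minute is 1800 frames and each further minute 1798, so 0 further minute boundaries passed. Total skipped labels = 18 × 74 + 2 × 0 = 1332.
Non-drop label index = 1330949 + 1332 = 1332281; at 30 labels/s that is 12:20:09:11, i.e. DF 12:20:09;11.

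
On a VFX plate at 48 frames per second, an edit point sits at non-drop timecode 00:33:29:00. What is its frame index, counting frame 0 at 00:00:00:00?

Total seconds to the label: (0 × 3600 + 33 × 60 + 29) = 2009.
Frame index = 2009 × 48 + 0 = 96432.

frame 96432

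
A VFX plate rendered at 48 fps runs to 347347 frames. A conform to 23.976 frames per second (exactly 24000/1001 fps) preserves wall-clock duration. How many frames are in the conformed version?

Target frames = source frames × (target rate / source rate) = 347347 × (24000/1001)/(48) = 347347 × 500/1001 = 173500.

173500 frames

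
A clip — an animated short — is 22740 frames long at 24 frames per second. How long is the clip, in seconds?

Running time = 22740 / (24) = 947.5 s.

947.5 seconds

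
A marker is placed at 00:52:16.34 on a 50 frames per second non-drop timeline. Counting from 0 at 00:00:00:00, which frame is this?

Total seconds to the label: (0 × 3600 + 52 × 60 + 16) = 3136.
Frame index = 3136 × 50 + 34 = 156834.

frame 156834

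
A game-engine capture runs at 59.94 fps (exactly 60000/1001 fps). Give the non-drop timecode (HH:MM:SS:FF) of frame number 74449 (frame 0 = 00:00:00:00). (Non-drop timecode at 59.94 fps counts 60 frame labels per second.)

00:20:40:49

74449 ÷ 60 = 1240 full seconds, remainder 49 frames.
1240 s = 0 h 20 min 40 s.
Timecode: 00:20:40:49.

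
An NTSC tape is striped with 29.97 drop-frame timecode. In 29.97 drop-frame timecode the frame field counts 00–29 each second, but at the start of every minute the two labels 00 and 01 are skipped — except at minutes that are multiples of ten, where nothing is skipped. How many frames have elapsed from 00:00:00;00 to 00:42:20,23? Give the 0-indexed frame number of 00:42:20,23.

As if non-drop at 30 labels/s: (0 × 3600 + 42 × 60 + 20) × 30 + 23 = 76223.
Minute boundaries passed: 42; those not divisible by 10: 42 − 4 = 38; dropped labels = 2 × 38 = 76.
Actual frame index = 76223 − 76 = 76147.

76147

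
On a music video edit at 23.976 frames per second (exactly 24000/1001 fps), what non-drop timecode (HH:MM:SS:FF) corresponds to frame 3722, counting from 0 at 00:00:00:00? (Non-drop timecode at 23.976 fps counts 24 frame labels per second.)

00:02:35:02

3722 ÷ 24 = 155 full seconds, remainder 2 frames.
155 s = 0 h 2 min 35 s.
Timecode: 00:02:35:02.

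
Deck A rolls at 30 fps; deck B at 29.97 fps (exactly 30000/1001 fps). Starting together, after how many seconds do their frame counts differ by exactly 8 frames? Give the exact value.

The gap grows by |30000/1001 − 30| = 30/1001 frames per second.
Time for a 8-frame gap: 8 ÷ (30/1001) = 4004/15 s.

4004/15 seconds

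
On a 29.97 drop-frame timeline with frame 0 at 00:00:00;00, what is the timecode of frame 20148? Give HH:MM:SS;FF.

Each 10-minute DF block holds 10 × 60 × 30 − 9 × 2 = 17982 frames. 20148 ÷ 17982 → 1 full block, remainder 2166.
Within the partial block the first minute is 1800 frames and each further minute 1798, so 1 further minute boundary passed. Total skipped labels = 18 × 1 + 2 × 1 = 20.
Non-drop label index = 20148 + 20 = 20168; at 30 labels/s that is 00:11:12:08, i.e. DF 00:11:12;08.

00:11:12;08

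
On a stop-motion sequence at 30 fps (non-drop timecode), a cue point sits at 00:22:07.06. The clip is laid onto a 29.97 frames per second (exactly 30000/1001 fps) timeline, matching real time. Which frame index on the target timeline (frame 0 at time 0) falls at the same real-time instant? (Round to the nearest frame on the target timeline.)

Source frame index: (0×3600 + 22×60 + 7) × 30 + 6 = 39816.
Real time: 39816 / (30) = 6636/5 s.
Target frame: (6636/5) × (30000/1001) = 5688000/143 ≈ 39776.224 → 39776.

frame 39776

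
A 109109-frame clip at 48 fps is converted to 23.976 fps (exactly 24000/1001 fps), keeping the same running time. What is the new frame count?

54500 frames

Target frames = source frames × (target rate / source rate) = 109109 × (24000/1001)/(48) = 109109 × 500/1001 = 54500.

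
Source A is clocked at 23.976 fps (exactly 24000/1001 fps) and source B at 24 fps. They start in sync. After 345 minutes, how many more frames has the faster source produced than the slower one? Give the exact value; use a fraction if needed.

496800/1001 frames

345 min = 20700 s.
A emits 24000/1001 × 20700 = 496800000/1001 frames; B emits 24 × 20700 = 496800.
Difference = 496800/1001 frames (≈ 496.3037); B is ahead of A.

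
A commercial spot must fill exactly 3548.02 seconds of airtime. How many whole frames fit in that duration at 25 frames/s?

88700 frames

Frames = 3548.02 × 25 = 177401/2 ≈ 88700.5000.
Complete frames: 88700.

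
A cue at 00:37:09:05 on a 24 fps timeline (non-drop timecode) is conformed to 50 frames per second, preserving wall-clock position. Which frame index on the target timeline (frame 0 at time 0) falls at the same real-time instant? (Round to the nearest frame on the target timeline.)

frame 111460

Source frame index: (0×3600 + 37×60 + 9) × 24 + 5 = 53501.
Real time: 53501 / (24) = 53501/24 s.
Target frame: (53501/24) × (50) = 1337525/12 ≈ 111460.417 → 111460.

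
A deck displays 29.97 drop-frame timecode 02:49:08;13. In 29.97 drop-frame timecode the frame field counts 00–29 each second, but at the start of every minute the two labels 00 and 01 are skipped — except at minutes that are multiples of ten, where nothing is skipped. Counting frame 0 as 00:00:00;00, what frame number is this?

304147

As if non-drop at 30 labels/s: (2 × 3600 + 49 × 60 + 8) × 30 + 13 = 304453.
Minute boundaries passed: 169; those not divisible by 10: 169 − 16 = 153; dropped labels = 2 × 153 = 306.
Actual frame index = 304453 − 306 = 304147.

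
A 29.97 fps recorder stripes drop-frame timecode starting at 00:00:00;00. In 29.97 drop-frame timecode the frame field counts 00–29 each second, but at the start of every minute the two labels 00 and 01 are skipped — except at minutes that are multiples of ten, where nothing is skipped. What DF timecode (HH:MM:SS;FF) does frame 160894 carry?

Each 10-minute DF block holds 10 × 60 × 30 − 9 × 2 = 17982 frames. 160894 ÷ 17982 → 8 full blocks, remainder 17038.
Within the partial block the first minute is 1800 frames and each further minute 1798, so 9 further minute boundaries passed. Total skipped labels = 18 × 8 + 2 × 9 = 162.
Non-drop label index = 160894 + 162 = 161056; at 30 labels/s that is 01:29:28:16, i.e. DF 01:29:28;16.

01:29:28;16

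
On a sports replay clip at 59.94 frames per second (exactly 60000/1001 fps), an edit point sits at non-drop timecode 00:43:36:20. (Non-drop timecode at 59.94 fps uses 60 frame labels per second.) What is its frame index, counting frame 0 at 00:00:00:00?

Total seconds to the label: (0 × 3600 + 43 × 60 + 36) = 2616.
Frame index = 2616 × 60 + 20 = 156980.

frame 156980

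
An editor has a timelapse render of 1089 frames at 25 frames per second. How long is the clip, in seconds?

Running time = 1089 / (25) = 43.56 s.

43.56 seconds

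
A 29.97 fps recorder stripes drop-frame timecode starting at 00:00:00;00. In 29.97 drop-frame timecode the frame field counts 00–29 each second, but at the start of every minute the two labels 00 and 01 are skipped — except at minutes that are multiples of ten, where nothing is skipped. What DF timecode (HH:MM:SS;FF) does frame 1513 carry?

Ten DF minutes hold 17982 frames, so frame 1513 lies in block 0 (frames 0–17981) with 1513 frames into that block.
The block's first minute is 1800 frames and the rest 1798 each; 1513 frames reaches minute 0, so 0 × 18 + 0 × 2 = 0 labels have been skipped so far.
Adding those back, label number 1513 + 0 = 1513 at 30 labels/s is 50 s + 13 f = 0 h 0 min 50 s frame 13, i.e. 00:00:50;13.

00:00:50;13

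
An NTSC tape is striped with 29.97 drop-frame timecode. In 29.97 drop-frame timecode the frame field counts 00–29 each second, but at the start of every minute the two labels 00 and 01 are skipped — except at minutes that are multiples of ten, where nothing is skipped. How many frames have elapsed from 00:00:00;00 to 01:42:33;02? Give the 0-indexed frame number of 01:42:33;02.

184408

Complete 10-minute blocks: 10, each 17982 frames → 179820.
Remaining 2 whole minutes in the current block: 1800 + 1 × 1798 = 3598 frames.
Within the current minute: 33 × 30 + 2 − 2 = 990 (labels ;00/;01 skipped at this minute). Total = 179820 + 3598 + 990 = 184408.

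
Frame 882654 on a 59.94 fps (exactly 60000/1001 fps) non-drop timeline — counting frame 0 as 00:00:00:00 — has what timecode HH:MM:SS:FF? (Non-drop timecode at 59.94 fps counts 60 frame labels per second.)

882654 ÷ 60 = 14710 full seconds, remainder 54 frames.
14710 s = 4 h 5 min 10 s.
Timecode: 04:05:10:54.

04:05:10:54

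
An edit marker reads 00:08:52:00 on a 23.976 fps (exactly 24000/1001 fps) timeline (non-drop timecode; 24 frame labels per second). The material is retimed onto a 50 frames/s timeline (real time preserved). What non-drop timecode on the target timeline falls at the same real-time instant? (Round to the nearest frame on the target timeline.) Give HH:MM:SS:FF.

00:08:52:27

Source frame index: (0×3600 + 8×60 + 52) × 24 + 0 = 12768.
Real time: 12768 / (24000/1001) = 133133/250 s.
Target frame: (133133/250) × (50) = 133133/5 ≈ 26626.600 → 26627.
At 50 labels/s: frame 26627 → 00:08:52:27.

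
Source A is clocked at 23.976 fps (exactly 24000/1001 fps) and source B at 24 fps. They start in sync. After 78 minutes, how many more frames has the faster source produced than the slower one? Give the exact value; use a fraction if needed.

78 min = 4680 s.
A emits 24000/1001 × 4680 = 8640000/77 frames; B emits 24 × 4680 = 112320.
Difference = 8640/77 frames (≈ 112.2078); B is ahead of A.

8640/77 frames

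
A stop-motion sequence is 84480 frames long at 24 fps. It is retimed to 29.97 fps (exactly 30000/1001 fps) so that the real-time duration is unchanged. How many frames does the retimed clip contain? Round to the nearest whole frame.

Frames at target rate = 84480 × (30000/1001) / (24) = 9600000/91 ≈ 105494.505.
Nearest whole frame: 105495.

105495 frames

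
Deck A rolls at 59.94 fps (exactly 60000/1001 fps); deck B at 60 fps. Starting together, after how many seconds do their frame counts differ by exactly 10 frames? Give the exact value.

1001/6 seconds

The gap grows by |60 − 60000/1001| = 60/1001 frames per second.
Time for a 10-frame gap: 10 ÷ (60/1001) = 1001/6 s.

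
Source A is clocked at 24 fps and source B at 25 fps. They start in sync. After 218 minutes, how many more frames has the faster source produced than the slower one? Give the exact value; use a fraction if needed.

218 min = 13080 s.
A emits 24 × 13080 = 313920 frames; B emits 25 × 13080 = 327000.
Difference = 13080 frames; B is ahead of A.

13080 frames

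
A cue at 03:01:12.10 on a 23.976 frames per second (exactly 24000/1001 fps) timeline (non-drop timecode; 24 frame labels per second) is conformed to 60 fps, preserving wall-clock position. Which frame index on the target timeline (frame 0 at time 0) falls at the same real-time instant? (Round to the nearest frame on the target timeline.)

frame 652997

Source frame index: (3×3600 + 1×60 + 12) × 24 + 10 = 260938.
Real time: 260938 / (24000/1001) = 130599469/12000 s.
Target frame: (130599469/12000) × (60) = 130599469/200 ≈ 652997.345 → 652997.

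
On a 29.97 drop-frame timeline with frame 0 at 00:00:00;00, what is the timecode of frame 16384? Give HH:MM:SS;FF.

Ten DF minutes hold 17982 frames, so frame 16384 lies in block 0 (frames 0–17981) with 16384 frames into that block.
The block's first minute is 1800 frames and the rest 1798 each; 16384 frames reaches minute 9, so 0 × 18 + 9 × 2 = 18 labels have been skipped so far.
Adding those back, label number 16384 + 18 = 16402 at 30 labels/s is 546 s + 22 f = 0 h 9 min 6 s frame 22, i.e. 00:09:06;22.

00:09:06;22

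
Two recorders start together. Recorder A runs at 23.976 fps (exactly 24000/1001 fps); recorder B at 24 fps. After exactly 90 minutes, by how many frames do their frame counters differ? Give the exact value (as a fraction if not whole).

129600/1001 frames

90 min = 5400 s.
A emits 24000/1001 × 5400 = 129600000/1001 frames; B emits 24 × 5400 = 129600.
Difference = 129600/1001 frames (≈ 129.4705); B is ahead of A.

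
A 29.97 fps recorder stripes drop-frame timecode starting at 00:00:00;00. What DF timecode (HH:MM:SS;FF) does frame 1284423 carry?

Each 10-minute DF block holds 10 × 60 × 30 − 9 × 2 = 17982 frames. 1284423 ÷ 17982 → 71 full blocks, remainder 7701.
Within the partial block the first minute is 1800 frames and each further minute 1798, so 4 further minute boundaries passed. Total skipped labels = 18 × 71 + 2 × 4 = 1286.
Non-drop label index = 1284423 + 1286 = 1285709; at 30 labels/s that is 11:54:16:29, i.e. DF 11:54:16;29.

11:54:16;29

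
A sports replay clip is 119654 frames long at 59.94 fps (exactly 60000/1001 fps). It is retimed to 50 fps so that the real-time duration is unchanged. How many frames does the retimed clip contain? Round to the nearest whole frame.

Frames at target rate = 119654 × (50) / (60000/1001) = 59886827/600 ≈ 99811.378.
Nearest whole frame: 99811.

99811 frames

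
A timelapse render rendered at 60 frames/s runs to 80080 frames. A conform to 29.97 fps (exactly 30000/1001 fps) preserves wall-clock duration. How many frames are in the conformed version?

40000 frames

Target frames = source frames × (target rate / source rate) = 80080 × (30000/1001)/(60) = 80080 × 500/1001 = 40000.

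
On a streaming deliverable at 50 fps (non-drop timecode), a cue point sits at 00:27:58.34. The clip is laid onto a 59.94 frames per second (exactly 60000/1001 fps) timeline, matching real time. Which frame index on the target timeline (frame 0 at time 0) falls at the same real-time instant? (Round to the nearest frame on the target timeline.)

frame 100620

Source frame index: (0×3600 + 27×60 + 58) × 50 + 34 = 83934.
Real time: 83934 / (50) = 41967/25 s.
Target frame: (41967/25) × (60000/1001) = 100720800/1001 ≈ 100620.180 → 100620.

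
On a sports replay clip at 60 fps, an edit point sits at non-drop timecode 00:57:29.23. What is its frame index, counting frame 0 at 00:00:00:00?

Total seconds to the label: (0 × 3600 + 57 × 60 + 29) = 3449.
Frame index = 3449 × 60 + 23 = 206963.

frame 206963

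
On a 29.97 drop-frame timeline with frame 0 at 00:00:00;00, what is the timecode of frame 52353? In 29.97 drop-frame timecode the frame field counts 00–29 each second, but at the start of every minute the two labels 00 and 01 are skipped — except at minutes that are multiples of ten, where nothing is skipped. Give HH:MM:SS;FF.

Ten DF minutes hold 17982 frames, so frame 52353 lies in block 2 (frames 35964–53945) with 16389 frames into that block.
The block's first minute is 1800 frames and the rest 1798 each; 16389 frames reaches minute 9, so 2 × 18 + 9 × 2 = 54 labels have been skipped so far.
Adding those back, label number 52353 + 54 = 52407 at 30 labels/s is 1746 s + 27 f = 0 h 29 min 6 s frame 27, i.e. 00:29:06;27.

00:29:06;27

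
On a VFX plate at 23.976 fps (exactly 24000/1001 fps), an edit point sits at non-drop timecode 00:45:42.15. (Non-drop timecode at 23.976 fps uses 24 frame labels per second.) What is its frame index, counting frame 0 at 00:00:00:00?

Total seconds to the label: (0 × 3600 + 45 × 60 + 42) = 2742.
Frame index = 2742 × 24 + 15 = 65823.

65823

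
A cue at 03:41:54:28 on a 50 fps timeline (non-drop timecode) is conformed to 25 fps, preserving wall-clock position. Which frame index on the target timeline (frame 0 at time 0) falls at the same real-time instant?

Source frame index: (3×3600 + 41×60 + 54) × 50 + 28 = 665728.
Real time: 665728 / (50) = 332864/25 s.
Target frame: (332864/25) × (25) = 332864.

frame 332864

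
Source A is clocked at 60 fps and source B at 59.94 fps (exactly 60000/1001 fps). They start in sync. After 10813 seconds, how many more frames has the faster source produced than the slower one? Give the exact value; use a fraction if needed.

58980/91 frames

A emits 60 × 10813 = 648780 frames; B emits 60000/1001 × 10813 = 58980000/91.
Difference = 58980/91 frames (≈ 648.1319); B is behind A.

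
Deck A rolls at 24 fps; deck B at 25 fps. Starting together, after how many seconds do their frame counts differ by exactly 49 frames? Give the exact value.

The gap grows by |25 − 24| = 1 frame per second.
Time for a 49-frame gap: 49 ÷ (1) = 49 s.

49 seconds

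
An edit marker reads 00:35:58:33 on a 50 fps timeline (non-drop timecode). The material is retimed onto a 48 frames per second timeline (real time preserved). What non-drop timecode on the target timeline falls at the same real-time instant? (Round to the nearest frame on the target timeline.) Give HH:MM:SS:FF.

Source frame index: (0×3600 + 35×60 + 58) × 50 + 33 = 107933.
Real time: 107933 / (50) = 107933/50 s.
Target frame: (107933/50) × (48) = 2590392/25 ≈ 103615.680 → 103616.
At 48 labels/s: frame 103616 → 00:35:58:32.

00:35:58:32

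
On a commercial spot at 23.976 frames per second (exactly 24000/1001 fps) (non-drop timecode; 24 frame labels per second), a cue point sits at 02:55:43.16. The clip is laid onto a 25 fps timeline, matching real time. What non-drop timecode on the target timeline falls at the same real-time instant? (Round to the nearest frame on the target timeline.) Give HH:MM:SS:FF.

02:55:54:05

Source frame index: (2×3600 + 55×60 + 43) × 24 + 16 = 253048.
Real time: 253048 / (24000/1001) = 31662631/3000 s.
Target frame: (31662631/3000) × (25) = 31662631/120 ≈ 263855.258 → 263855.
At 25 labels/s: frame 263855 → 02:55:54:05.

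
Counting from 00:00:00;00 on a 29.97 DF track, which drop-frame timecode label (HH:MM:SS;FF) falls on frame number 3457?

00:01:55;09

Each 10-minute DF block holds 10 × 60 × 30 − 9 × 2 = 17982 frames. 3457 ÷ 17982 → 0 full blocks, remainder 3457.
Within the partial block the first minute is 1800 frames and each further minute 1798, so 1 further minute boundary passed. Total skipped labels = 18 × 0 + 2 × 1 = 2.
Non-drop label index = 3457 + 2 = 3459; at 30 labels/s that is 00:01:55:09, i.e. DF 00:01:55;09.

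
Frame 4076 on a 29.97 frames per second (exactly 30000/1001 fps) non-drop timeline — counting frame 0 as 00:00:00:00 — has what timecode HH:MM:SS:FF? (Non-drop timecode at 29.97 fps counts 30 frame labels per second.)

4076 ÷ 30 = 135 full seconds, remainder 26 frames.
135 s = 0 h 2 min 15 s.
Timecode: 00:02:15:26.

00:02:15:26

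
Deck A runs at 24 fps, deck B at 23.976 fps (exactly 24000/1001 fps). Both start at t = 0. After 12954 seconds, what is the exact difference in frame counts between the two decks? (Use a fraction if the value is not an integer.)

310896/1001 frames

A emits 24 × 12954 = 310896 frames; B emits 24000/1001 × 12954 = 310896000/1001.
Difference = 310896/1001 frames (≈ 310.5854); B is behind A.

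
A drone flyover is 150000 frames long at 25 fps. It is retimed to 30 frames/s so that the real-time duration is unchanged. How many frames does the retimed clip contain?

Target frames = source frames × (target rate / source rate) = 150000 × (30)/(25) = 150000 × 6/5 = 180000.

180000 frames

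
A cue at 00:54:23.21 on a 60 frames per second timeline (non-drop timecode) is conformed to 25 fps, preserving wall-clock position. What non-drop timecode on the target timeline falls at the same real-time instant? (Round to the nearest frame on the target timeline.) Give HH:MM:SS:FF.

Source frame index: (0×3600 + 54×60 + 23) × 60 + 21 = 195801.
Real time: 195801 / (60) = 65267/20 s.
Target frame: (65267/20) × (25) = 326335/4 ≈ 81583.750 → 81584.
At 25 labels/s: frame 81584 → 00:54:23:09.

00:54:23:09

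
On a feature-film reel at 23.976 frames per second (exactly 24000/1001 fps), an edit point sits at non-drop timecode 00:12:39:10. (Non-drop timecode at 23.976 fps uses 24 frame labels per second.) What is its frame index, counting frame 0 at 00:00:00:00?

frame 18226

Total seconds to the label: (0 × 3600 + 12 × 60 + 39) = 759.
Frame index = 759 × 24 + 10 = 18226.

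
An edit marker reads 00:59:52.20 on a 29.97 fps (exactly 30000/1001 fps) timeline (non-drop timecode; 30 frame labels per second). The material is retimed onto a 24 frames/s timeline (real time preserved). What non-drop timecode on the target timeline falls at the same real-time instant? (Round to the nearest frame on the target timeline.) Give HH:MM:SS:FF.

Source frame index: (0×3600 + 59×60 + 52) × 30 + 20 = 107780.
Real time: 107780 / (30000/1001) = 5394389/1500 s.
Target frame: (5394389/1500) × (24) = 10788778/125 ≈ 86310.224 → 86310.
At 24 labels/s: frame 86310 → 00:59:56:06.

00:59:56:06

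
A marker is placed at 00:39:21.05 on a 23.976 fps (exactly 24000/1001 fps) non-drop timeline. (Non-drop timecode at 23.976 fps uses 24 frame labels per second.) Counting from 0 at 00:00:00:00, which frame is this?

frame 56669

Total seconds to the label: (0 × 3600 + 39 × 60 + 21) = 2361.
Frame index = 2361 × 24 + 5 = 56669.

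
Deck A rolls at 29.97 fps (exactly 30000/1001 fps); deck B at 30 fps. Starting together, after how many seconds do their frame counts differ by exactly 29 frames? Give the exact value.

29029/30 seconds

The gap grows by |30 − 30000/1001| = 30/1001 frames per second.
Time for a 29-frame gap: 29 ÷ (30/1001) = 29029/30 s.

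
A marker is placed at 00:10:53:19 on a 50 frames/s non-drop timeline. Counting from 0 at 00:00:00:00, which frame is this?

Total seconds to the label: (0 × 3600 + 10 × 60 + 53) = 653.
Frame index = 653 × 50 + 19 = 32669.

frame 32669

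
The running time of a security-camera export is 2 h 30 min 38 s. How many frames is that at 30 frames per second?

271140 frames

2 h 30 min 38 s = 9038 s.
Frames = 9038 × 30 = 271140.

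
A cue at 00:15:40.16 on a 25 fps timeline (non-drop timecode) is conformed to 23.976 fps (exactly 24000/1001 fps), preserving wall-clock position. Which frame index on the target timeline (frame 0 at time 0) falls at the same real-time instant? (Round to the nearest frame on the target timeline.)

frame 22553

Source frame index: (0×3600 + 15×60 + 40) × 25 + 16 = 23516.
Real time: 23516 / (25) = 23516/25 s.
Target frame: (23516/25) × (24000/1001) = 22575360/1001 ≈ 22552.807 → 22553.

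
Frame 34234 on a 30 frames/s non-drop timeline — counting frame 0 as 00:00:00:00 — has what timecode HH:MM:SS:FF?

34234 ÷ 30 = 1141 full seconds, remainder 4 frames.
1141 s = 0 h 19 min 1 s.
Timecode: 00:19:01:04.

00:19:01:04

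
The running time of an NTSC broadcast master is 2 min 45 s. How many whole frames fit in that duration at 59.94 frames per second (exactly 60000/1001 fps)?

2 min 45 s = 165 s.
Frames = 165 × 60000/1001 = 900000/91 ≈ 9890.1099.
Complete frames: 9890.

9890 frames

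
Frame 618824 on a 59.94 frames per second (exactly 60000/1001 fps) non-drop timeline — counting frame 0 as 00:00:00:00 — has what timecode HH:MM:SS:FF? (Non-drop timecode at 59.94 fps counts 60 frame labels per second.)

618824 ÷ 60 = 10313 full seconds, remainder 44 frames.
10313 s = 2 h 51 min 53 s.
Timecode: 02:51:53:44.

02:51:53:44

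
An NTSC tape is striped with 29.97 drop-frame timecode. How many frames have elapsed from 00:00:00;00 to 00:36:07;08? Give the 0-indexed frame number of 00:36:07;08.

Complete 10-minute blocks: 3, each 17982 frames → 53946.
Remaining 6 whole minutes in the current block: 1800 + 5 × 1798 = 10790 frames.
Within the current minute: 7 × 30 + 8 − 2 = 216 (labels ;00/;01 skipped at this minute). Total = 53946 + 10790 + 216 = 64952.

64952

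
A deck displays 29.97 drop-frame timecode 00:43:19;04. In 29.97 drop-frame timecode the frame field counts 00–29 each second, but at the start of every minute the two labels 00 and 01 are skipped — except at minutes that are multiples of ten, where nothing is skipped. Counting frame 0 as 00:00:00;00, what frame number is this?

77896

Complete 10-minute blocks: 4, each 17982 frames → 71928.
Remaining 3 whole minutes in the current block: 1800 + 2 × 1798 = 5396 frames.
Within the current minute: 19 × 30 + 4 − 2 = 572 (labels ;00/;01 skipped at this minute). Total = 71928 + 5396 + 572 = 77896.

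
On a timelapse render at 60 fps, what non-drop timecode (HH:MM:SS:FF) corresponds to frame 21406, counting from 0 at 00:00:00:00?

21406 ÷ 60 = 356 full seconds, remainder 46 frames.
356 s = 0 h 5 min 56 s.
Timecode: 00:05:56:46.

00:05:56:46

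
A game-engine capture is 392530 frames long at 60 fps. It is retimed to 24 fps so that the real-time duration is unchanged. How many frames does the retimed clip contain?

Target frames = source frames × (target rate / source rate) = 392530 × (24)/(60) = 392530 × 2/5 = 157012.

157012 frames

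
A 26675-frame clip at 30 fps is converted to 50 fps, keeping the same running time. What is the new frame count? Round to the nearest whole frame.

Frames at target rate = 26675 × (50) / (30) = 133375/3 ≈ 44458.333.
Nearest whole frame: 44458.

44458 frames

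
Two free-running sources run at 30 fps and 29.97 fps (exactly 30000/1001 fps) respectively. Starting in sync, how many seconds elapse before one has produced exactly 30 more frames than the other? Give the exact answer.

1001 seconds

The gap grows by |30000/1001 − 30| = 30/1001 frames per second.
Time for a 30-frame gap: 30 ÷ (30/1001) = 1001 s.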